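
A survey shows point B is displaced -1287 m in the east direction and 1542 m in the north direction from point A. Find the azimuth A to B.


az = atan2(-1287, 1542) = -39.8 deg
adjusted to 0-360: 320.2 degrees

320.2 degrees


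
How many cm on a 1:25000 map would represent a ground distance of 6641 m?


map_cm = 6641 * 100 / 25000 = 26.564 cm ≈ 26.56 cm

26.56 cm


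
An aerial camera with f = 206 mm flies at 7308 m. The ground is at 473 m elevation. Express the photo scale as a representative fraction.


scale = f / (H - h) = 206 mm / 6835 m = 206 / 6835000 = 1:33180

1:33180


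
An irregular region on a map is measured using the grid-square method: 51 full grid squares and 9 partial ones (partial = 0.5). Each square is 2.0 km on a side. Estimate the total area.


effective squares = 51 + 9 * 0.5 = 55.5
area = 55.5 * 4.0 = 222.0 km^2

222.0 km^2


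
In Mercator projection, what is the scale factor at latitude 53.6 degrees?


SF = 1 / cos(53.6) = 1 / 0.593419 = 1.685

1.685


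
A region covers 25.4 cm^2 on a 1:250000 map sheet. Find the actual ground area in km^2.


ground_area = 25.4 * (250000/100)^2 = 158750000.0 m^2 = 158.75 km^2

158.75 km^2


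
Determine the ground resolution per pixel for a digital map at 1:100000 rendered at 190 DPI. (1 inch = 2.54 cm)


pixel_cm = 2.54 / 190 ≈ 0.013368 cm
ground = pixel_cm * 100000 / 100 = 2.54 * 100000 / (190 * 100) = 254000 / 19000 ≈ 13.37 m

13.37 m


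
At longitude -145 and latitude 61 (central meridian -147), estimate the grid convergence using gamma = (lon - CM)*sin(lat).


gamma = (-145 - -147) * sin(61) = 2 * 0.87462 = 1.749 degrees

1.749 degrees


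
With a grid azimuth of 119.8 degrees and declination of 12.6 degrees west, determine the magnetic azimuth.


magnetic azimuth = grid azimuth - declination (east +ve)
mag_az = 119.8 - -12.6 = 132.4 degrees

132.4 degrees


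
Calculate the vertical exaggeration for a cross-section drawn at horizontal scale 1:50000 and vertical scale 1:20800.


VE = horizontal_scale / vertical_scale = 50000 / 20800 ≈ 2.4

2.4x


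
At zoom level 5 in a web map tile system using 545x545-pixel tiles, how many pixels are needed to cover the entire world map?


tiles per axis = 2^5 = 32
total tiles = 32^2 = 1024
pixels per axis = 32 * 545 = 17440
total pixels = 17440^2 = 304153600

304153600 pixels


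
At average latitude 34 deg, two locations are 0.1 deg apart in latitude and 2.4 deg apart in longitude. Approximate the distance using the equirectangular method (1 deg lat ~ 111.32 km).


dlat_km = 0.1 * 111.32 = 11.132
dlon_km = 2.4 * 111.32 * cos(34) ≈ 221.492
dist = sqrt(11.132^2 + 221.492^2) ≈ 221.8 km

221.8 km


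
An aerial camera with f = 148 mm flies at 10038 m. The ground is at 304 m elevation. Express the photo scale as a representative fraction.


scale = f / (H - h) = 148 mm / 9734 m = 148 / 9734000 = 1:65770

1:65770


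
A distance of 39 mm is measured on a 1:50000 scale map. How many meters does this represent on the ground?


ground = 39 mm * 50000 / 1000 = 1950.0 m

1950.0 m


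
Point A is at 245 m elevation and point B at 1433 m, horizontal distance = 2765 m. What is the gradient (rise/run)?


gradient = (1433 - 245) / 2765 = 1188 / 2765 = 0.4297

0.4297


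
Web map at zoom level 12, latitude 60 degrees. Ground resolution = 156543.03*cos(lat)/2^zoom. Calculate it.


res = 156543.03 * cos(60) / 2^12 = 156543.03 * 0.5 / 4096 = 19.11 m/pixel

19.11 m/pixel


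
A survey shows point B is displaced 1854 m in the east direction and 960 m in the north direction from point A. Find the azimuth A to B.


az = atan2(1854, 960) = 62.6 deg
adjusted to 0-360: 62.6 degrees

62.6 degrees


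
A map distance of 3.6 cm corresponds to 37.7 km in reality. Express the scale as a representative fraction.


ground = 37.7 km = 3770000 cm; RF denominator = ground / map = 3770000 / 3.6 ≈ 1047222; RF = 1:1047222

1:1047222


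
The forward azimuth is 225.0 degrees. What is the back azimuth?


back azimuth = (225.0 + 180) mod 360 = 45.0 degrees

45.0 degrees


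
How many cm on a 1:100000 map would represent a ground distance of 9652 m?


map_cm = 9652 * 100 / 100000 = 9.652 cm ≈ 9.65 cm

9.65 cm


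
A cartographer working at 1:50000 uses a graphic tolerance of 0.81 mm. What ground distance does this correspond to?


ground = 0.81 mm * 50000 / 1000 = 40.5 m

40.5 m


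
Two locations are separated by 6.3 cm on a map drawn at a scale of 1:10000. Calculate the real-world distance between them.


ground = 6.3 cm * 10000 / 100 = 630.0 m

630.0 m


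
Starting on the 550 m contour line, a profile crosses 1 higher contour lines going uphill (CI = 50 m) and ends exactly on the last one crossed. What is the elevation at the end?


elevation = 550 + 1 * 50 = 600 m

600 m


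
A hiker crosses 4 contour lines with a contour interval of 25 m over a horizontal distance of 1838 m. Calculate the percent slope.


elevation change = 4 * 25 = 100 m
slope = 100 / 1838 * 100 = 5.4%

5.4%


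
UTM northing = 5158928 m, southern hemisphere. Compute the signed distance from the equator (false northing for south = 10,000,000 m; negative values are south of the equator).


For southern: actual = 5158928 - 10000000 = -4841072 m

-4841072 m


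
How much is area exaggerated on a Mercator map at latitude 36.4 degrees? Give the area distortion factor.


area_distortion = 1/cos^2(36.4) = 1.544

1.544


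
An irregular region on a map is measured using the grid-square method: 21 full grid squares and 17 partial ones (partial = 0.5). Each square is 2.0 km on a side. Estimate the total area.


effective squares = 21 + 17 * 0.5 = 29.5
area = 29.5 * 4.0 = 118.0 km^2

118.0 km^2


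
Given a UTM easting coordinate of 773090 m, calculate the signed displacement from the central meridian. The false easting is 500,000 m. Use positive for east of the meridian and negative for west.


displacement = 773090 - 500000 = 273090 m

273090 m


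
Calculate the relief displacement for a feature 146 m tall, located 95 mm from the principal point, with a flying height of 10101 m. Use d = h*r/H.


d = h * r / H = 146 * 95 / 10101 = 1.37 mm

1.37 mm


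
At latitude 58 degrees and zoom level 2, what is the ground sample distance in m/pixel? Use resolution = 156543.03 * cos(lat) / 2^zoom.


res = 156543.03 * cos(58) / 2^2 = 156543.03 * 0.52991926 / 4 = 20738.79 m/pixel

20738.79 m/pixel


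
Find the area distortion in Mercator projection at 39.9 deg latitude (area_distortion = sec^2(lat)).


area_distortion = 1/cos^2(39.9) = 1.699

1.699


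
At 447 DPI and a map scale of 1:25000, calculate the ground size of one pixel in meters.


pixel_cm = 2.54 / 447 ≈ 0.005682 cm
ground = pixel_cm * 25000 / 100 = 2.54 * 25000 / (447 * 100) = 63500 / 44700 ≈ 1.42 m

1.42 m


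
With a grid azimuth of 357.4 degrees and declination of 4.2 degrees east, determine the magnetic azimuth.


magnetic azimuth = grid azimuth - declination (east +ve)
mag_az = 357.4 - 4.2 = 353.2 degrees

353.2 degrees


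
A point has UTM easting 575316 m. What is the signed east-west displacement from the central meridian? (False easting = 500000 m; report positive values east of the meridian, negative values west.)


displacement = 575316 - 500000 = 75316 m

75316 m


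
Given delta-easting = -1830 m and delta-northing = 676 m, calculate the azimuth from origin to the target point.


az = atan2(-1830, 676) = -69.7 deg
adjusted to 0-360: 290.3 degrees

290.3 degrees


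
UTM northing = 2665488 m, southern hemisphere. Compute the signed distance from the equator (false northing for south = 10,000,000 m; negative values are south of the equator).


For southern: actual = 2665488 - 10000000 = -7334512 m

-7334512 m


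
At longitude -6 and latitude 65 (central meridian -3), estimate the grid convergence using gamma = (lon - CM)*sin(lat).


gamma = (-6 - -3) * sin(65) = -3 * 0.906308 = -2.719 degrees

-2.719 degrees


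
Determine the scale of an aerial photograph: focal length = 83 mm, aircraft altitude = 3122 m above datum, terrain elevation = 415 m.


scale = f / (H - h) = 83 mm / 2707 m = 83 / 2707000 = 1:32614

1:32614


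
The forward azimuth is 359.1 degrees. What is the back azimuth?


back azimuth = (359.1 + 180) mod 360 = 179.1 degrees

179.1 degrees


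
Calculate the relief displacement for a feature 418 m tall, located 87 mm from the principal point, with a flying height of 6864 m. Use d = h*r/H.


d = h * r / H = 418 * 87 / 6864 = 5.3 mm

5.3 mm


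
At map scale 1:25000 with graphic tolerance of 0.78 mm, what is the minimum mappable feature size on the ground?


ground = 0.78 mm * 25000 / 1000 = 19.5 m

19.5 m


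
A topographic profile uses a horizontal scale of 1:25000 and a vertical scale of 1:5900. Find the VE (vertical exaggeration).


VE = horizontal_scale / vertical_scale = 25000 / 5900 ≈ 4.2

4.2x


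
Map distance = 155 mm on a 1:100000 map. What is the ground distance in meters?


ground = 155 mm * 100000 / 1000 = 15500.0 m

15500.0 m


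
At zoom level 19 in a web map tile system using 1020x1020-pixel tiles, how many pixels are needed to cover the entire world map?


tiles per axis = 2^19 = 524288
total tiles = 524288^2 = 274877906944
pixels per axis = 524288 * 1020 = 534773760
total pixels = 534773760^2 = 285982974384537600

285982974384537600 pixels


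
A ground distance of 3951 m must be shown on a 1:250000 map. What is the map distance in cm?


map_cm = 3951 * 100 / 250000 = 1.5804 cm ≈ 1.58 cm

1.58 cm


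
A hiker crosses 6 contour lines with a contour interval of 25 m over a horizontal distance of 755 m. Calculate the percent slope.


elevation change = 6 * 25 = 150 m
slope = 150 / 755 * 100 = 19.9%

19.9%


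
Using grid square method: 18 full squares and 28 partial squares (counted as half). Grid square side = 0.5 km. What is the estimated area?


effective squares = 18 + 28 * 0.5 = 32.0
area = 32.0 * 0.25 = 8.0 km^2

8.0 km^2


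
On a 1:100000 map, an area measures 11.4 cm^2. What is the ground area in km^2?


ground_area = 11.4 * (100000/100)^2 = 11400000.0 m^2 = 11.4 km^2

11.4 km^2


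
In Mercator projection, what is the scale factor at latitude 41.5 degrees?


SF = 1 / cos(41.5) = 1 / 0.748956 = 1.335

1.335


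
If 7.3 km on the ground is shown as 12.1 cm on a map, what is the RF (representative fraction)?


ground = 7.3 km = 730000 cm; RF denominator = ground / map = 730000 / 12.1 ≈ 60331; RF = 1:60331

1:60331


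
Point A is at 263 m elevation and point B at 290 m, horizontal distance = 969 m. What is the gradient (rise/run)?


gradient = (290 - 263) / 969 = 27 / 969 = 0.0279

0.0279


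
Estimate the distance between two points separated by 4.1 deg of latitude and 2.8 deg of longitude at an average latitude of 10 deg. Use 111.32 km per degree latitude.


dlat_km = 4.1 * 111.32 = 456.412
dlon_km = 2.8 * 111.32 * cos(10) ≈ 306.961
dist = sqrt(456.412^2 + 306.961^2) ≈ 550.0 km

550.0 km


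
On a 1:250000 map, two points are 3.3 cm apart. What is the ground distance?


ground = 3.3 cm * 250000 / 100 = 8250.0 m = 8.25 km

8.25 km


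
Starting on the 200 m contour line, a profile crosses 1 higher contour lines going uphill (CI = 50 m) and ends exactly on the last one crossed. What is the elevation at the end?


elevation = 200 + 1 * 50 = 250 m

250 m


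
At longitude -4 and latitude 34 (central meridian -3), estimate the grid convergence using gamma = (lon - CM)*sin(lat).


gamma = (-4 - -3) * sin(34) = -1 * 0.559193 = -0.559 degrees

-0.559 degrees


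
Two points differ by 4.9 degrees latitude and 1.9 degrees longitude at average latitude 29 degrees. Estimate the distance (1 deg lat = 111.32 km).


dlat_km = 4.9 * 111.32 = 545.468
dlon_km = 1.9 * 111.32 * cos(29) ≈ 184.989
dist = sqrt(545.468^2 + 184.989^2) ≈ 576.0 km

576.0 km


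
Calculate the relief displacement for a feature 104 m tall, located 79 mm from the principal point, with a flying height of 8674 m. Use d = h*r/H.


d = h * r / H = 104 * 79 / 8674 = 0.95 mm

0.95 mm


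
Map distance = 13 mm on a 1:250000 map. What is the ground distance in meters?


ground = 13 mm * 250000 / 1000 = 3250.0 m

3250.0 m


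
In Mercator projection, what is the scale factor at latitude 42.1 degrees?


SF = 1 / cos(42.1) = 1 / 0.741976 = 1.348

1.348


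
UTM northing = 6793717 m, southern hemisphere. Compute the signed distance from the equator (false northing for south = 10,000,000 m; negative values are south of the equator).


For southern: actual = 6793717 - 10000000 = -3206283 m

-3206283 m


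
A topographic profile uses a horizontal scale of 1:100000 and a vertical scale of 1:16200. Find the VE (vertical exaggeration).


VE = horizontal_scale / vertical_scale = 100000 / 16200 ≈ 6.2

6.2x


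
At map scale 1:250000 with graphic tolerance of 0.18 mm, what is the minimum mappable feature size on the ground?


ground = 0.18 mm * 250000 / 1000 = 45.0 m

45.0 m


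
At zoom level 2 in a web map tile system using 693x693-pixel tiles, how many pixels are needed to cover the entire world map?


tiles per axis = 2^2 = 4
total tiles = 4^2 = 16
pixels per axis = 4 * 693 = 2772
total pixels = 2772^2 = 7683984

7683984 pixels


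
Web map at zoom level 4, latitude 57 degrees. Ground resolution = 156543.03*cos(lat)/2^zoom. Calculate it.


res = 156543.03 * cos(57) / 2^4 = 156543.03 * 0.54463904 / 16 = 5328.72 m/pixel

5328.72 m/pixel


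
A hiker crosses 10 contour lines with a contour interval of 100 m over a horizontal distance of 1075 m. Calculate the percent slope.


elevation change = 10 * 100 = 1000 m
slope = 1000 / 1075 * 100 = 93.0%

93.0%


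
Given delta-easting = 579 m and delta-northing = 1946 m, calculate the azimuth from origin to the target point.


az = atan2(579, 1946) = 16.6 deg
adjusted to 0-360: 16.6 degrees

16.6 degrees


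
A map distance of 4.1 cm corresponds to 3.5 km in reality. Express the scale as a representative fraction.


ground = 3.5 km = 350000 cm; RF denominator = ground / map = 350000 / 4.1 ≈ 85366; RF = 1:85366

1:85366


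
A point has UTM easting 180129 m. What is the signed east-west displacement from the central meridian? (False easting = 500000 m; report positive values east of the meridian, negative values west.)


displacement = 180129 - 500000 = -319871 m

-319871 m


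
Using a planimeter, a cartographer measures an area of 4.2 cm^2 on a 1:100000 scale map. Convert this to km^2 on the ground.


ground_area = 4.2 * (100000/100)^2 = 4200000.0 m^2 = 4.2 km^2

4.2 km^2


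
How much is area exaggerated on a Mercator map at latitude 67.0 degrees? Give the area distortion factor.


area_distortion = 1/cos^2(67.0) = 6.55

6.55


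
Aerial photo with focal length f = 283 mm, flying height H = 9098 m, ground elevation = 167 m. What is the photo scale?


scale = f / (H - h) = 283 mm / 8931 m = 283 / 8931000 = 1:31558

1:31558


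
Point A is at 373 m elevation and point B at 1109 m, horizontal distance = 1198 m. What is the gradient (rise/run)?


gradient = (1109 - 373) / 1198 = 736 / 1198 = 0.6144

0.6144


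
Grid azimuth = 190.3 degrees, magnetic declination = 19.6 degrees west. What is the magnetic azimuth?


magnetic azimuth = grid azimuth - declination (east +ve)
mag_az = 190.3 - -19.6 = 209.9 degrees

209.9 degrees


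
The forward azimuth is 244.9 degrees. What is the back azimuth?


back azimuth = (244.9 + 180) mod 360 = 64.9 degrees

64.9 degrees


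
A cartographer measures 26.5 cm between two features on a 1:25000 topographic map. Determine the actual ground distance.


ground = 26.5 cm * 25000 / 100 = 6625.0 m = 6.625 km

6.625 km


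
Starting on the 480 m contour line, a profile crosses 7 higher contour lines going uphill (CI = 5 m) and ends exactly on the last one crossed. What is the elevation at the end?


elevation = 480 + 7 * 5 = 515 m

515 m


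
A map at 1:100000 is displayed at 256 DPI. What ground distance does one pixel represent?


pixel_cm = 2.54 / 256 ≈ 0.009922 cm
ground = pixel_cm * 100000 / 100 = 2.54 * 100000 / (256 * 100) = 254000 / 25600 ≈ 9.92 m

9.92 m


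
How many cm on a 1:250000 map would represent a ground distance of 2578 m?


map_cm = 2578 * 100 / 250000 = 1.0312 cm ≈ 1.03 cm

1.03 cm


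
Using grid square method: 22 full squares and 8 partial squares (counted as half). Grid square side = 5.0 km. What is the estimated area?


effective squares = 22 + 8 * 0.5 = 26.0
area = 26.0 * 25.0 = 650.0 km^2

650.0 km^2


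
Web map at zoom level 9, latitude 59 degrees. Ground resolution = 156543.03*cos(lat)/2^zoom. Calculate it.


res = 156543.03 * cos(59) / 2^9 = 156543.03 * 0.51503807 / 512 = 157.47 m/pixel

157.47 m/pixel


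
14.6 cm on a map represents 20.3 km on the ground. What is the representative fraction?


ground = 20.3 km = 2030000 cm; RF denominator = ground / map = 2030000 / 14.6 ≈ 139041; RF = 1:139041

1:139041


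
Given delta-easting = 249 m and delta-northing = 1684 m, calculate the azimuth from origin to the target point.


az = atan2(249, 1684) = 8.4 deg
adjusted to 0-360: 8.4 degrees

8.4 degrees


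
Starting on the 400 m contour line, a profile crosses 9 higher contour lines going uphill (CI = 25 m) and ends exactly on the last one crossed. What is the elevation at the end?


elevation = 400 + 9 * 25 = 625 m

625 m


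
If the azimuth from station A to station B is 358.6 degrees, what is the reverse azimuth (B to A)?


back azimuth = (358.6 + 180) mod 360 = 178.6 degrees

178.6 degrees


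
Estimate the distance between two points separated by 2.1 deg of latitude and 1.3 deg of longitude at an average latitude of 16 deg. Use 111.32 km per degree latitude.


dlat_km = 2.1 * 111.32 = 233.772
dlon_km = 1.3 * 111.32 * cos(16) ≈ 139.11
dist = sqrt(233.772^2 + 139.11^2) ≈ 272.0 km

272.0 km


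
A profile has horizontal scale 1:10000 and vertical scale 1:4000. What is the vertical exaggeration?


VE = horizontal_scale / vertical_scale = 10000 / 4000 = 2.5

2.5x


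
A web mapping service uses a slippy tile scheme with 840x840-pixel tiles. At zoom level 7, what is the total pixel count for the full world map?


tiles per axis = 2^7 = 128
total tiles = 128^2 = 16384
pixels per axis = 128 * 840 = 107520
total pixels = 107520^2 = 11560550400

11560550400 pixels


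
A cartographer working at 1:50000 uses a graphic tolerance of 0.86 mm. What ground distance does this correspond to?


ground = 0.86 mm * 50000 / 1000 = 43.0 m

43.0 m


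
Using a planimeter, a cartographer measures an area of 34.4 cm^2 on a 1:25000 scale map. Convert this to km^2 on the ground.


ground_area = 34.4 * (25000/100)^2 = 2150000.0 m^2 = 2.15 km^2

2.15 km^2


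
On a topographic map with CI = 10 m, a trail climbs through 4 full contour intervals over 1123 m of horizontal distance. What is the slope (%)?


elevation change = 4 * 10 = 40 m
slope = 40 / 1123 * 100 = 3.6%

3.6%


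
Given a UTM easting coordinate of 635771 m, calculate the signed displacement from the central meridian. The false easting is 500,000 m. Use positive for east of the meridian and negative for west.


displacement = 635771 - 500000 = 135771 m

135771 m


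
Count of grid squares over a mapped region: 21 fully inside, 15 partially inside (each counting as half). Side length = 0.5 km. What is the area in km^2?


effective squares = 21 + 15 * 0.5 = 28.5
area = 28.5 * 0.25 = 7.125 km^2

7.125 km^2


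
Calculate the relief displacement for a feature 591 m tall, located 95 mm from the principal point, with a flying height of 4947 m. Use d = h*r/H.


d = h * r / H = 591 * 95 / 4947 = 11.35 mm

11.35 mm


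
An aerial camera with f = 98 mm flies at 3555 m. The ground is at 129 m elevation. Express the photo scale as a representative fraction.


scale = f / (H - h) = 98 mm / 3426 m = 98 / 3426000 = 1:34959

1:34959


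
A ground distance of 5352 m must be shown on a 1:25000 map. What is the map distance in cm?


map_cm = 5352 * 100 / 25000 = 21.408 cm ≈ 21.41 cm

21.41 cm


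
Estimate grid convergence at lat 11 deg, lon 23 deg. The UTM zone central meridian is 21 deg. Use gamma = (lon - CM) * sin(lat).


gamma = (23 - 21) * sin(11) = 2 * 0.190809 = 0.382 degrees

0.382 degrees


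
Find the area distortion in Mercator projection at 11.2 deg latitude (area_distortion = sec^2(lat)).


area_distortion = 1/cos^2(11.2) = 1.039

1.039


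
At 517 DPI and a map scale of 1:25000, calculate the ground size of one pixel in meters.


pixel_cm = 2.54 / 517 ≈ 0.004913 cm
ground = pixel_cm * 25000 / 100 = 2.54 * 25000 / (517 * 100) = 63500 / 51700 ≈ 1.23 m

1.23 m


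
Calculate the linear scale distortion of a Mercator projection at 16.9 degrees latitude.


SF = 1 / cos(16.9) = 1 / 0.956814 = 1.045

1.045


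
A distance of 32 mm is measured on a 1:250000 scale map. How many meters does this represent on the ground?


ground = 32 mm * 250000 / 1000 = 8000.0 m

8000.0 m


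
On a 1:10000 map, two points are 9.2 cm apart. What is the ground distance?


ground = 9.2 cm * 10000 / 100 = 920.0 m

920.0 m


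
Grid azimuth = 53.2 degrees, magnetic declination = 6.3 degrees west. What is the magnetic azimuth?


magnetic azimuth = grid azimuth - declination (east +ve)
mag_az = 53.2 - -6.3 = 59.5 degrees

59.5 degrees


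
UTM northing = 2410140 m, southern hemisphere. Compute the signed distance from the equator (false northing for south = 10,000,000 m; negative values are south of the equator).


For southern: actual = 2410140 - 10000000 = -7589860 m

-7589860 m


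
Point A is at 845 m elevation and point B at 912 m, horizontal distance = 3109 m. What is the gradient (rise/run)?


gradient = (912 - 845) / 3109 = 67 / 3109 = 0.0216

0.0216


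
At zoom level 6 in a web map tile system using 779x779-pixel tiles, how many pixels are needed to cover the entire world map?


tiles per axis = 2^6 = 64
total tiles = 64^2 = 4096
pixels per axis = 64 * 779 = 49856
total pixels = 49856^2 = 2485620736

2485620736 pixels


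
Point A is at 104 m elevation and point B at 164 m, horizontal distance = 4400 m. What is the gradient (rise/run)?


gradient = (164 - 104) / 4400 = 60 / 4400 = 0.0136

0.0136


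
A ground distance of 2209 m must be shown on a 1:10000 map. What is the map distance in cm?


map_cm = 2209 * 100 / 10000 = 22.09 cm

22.09 cm


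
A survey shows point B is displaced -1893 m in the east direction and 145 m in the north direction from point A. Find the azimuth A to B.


az = atan2(-1893, 145) = -85.6 deg
adjusted to 0-360: 274.4 degrees

274.4 degrees


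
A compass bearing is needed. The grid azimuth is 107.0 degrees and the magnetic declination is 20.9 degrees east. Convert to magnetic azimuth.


magnetic azimuth = grid azimuth - declination (east +ve)
mag_az = 107.0 - 20.9 = 86.1 degrees

86.1 degrees


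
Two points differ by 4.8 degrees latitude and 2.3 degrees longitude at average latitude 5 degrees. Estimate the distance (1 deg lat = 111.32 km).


dlat_km = 4.8 * 111.32 = 534.336
dlon_km = 2.3 * 111.32 * cos(5) ≈ 255.062
dist = sqrt(534.336^2 + 255.062^2) ≈ 592.1 km

592.1 km


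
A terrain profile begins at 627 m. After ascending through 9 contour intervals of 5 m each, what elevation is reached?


elevation = 627 + 9 * 5 = 672 m

672 m


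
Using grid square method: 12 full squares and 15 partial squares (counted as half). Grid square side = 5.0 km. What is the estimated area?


effective squares = 12 + 15 * 0.5 = 19.5
area = 19.5 * 25.0 = 487.5 km^2

487.5 km^2


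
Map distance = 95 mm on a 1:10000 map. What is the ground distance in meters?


ground = 95 mm * 10000 / 1000 = 950.0 m

950.0 m


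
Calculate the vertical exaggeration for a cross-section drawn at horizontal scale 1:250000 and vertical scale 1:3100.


VE = horizontal_scale / vertical_scale = 250000 / 3100 ≈ 80.6

80.6x


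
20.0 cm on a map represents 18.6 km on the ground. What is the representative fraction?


ground = 18.6 km = 1860000 cm; RF denominator = ground / map = 1860000 / 20.0 = 93000; RF = 1:93000

1:93000


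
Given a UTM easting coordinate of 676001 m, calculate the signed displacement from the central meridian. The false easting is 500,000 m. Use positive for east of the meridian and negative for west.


displacement = 676001 - 500000 = 176001 m

176001 m


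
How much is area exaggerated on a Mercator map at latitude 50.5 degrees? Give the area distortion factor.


area_distortion = 1/cos^2(50.5) = 2.472

2.472


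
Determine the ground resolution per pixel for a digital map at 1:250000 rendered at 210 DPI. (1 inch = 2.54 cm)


pixel_cm = 2.54 / 210 ≈ 0.012095 cm
ground = pixel_cm * 250000 / 100 = 2.54 * 250000 / (210 * 100) = 635000 / 21000 ≈ 30.24 m

30.24 m


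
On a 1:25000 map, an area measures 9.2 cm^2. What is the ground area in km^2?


ground_area = 9.2 * (25000/100)^2 = 575000.0 m^2 = 0.575 km^2

0.575 km^2


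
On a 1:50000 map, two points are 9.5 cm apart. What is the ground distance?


ground = 9.5 cm * 50000 / 100 = 4750.0 m = 4.75 km

4.75 km


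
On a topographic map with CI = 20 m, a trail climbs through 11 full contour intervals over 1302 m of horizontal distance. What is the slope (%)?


elevation change = 11 * 20 = 220 m
slope = 220 / 1302 * 100 = 16.9%

16.9%


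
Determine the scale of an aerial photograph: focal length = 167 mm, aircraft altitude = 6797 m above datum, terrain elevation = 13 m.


scale = f / (H - h) = 167 mm / 6784 m = 167 / 6784000 = 1:40623

1:40623


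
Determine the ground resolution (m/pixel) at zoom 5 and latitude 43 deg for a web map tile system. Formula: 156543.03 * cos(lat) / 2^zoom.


res = 156543.03 * cos(43) / 2^5 = 156543.03 * 0.7313537 / 32 = 3577.76 m/pixel

3577.76 m/pixel


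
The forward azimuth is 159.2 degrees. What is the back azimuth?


back azimuth = (159.2 + 180) mod 360 = 339.2 degrees

339.2 degrees


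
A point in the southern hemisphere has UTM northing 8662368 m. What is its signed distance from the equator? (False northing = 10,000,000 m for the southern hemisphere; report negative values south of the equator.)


For southern: actual = 8662368 - 10000000 = -1337632 m

-1337632 m


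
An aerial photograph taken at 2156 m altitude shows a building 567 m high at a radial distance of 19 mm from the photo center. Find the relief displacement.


d = h * r / H = 567 * 19 / 2156 = 5.0 mm

5.0 mm


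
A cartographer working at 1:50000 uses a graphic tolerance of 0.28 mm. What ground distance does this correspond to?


ground = 0.28 mm * 50000 / 1000 = 14.0 m

14.0 m


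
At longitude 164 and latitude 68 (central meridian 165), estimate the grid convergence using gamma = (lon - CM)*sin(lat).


gamma = (164 - 165) * sin(68) = -1 * 0.927184 = -0.927 degrees

-0.927 degrees


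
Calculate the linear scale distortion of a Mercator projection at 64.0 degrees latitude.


SF = 1 / cos(64.0) = 1 / 0.438371 = 2.281

2.281


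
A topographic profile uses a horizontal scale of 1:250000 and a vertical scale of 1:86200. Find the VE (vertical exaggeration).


VE = horizontal_scale / vertical_scale = 250000 / 86200 ≈ 2.9

2.9x


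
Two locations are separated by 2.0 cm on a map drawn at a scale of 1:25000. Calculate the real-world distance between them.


ground = 2.0 cm * 25000 / 100 = 500.0 m

500.0 m


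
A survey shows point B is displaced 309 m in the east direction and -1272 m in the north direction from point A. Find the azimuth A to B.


az = atan2(309, -1272) = 166.3 deg
adjusted to 0-360: 166.3 degrees

166.3 degrees


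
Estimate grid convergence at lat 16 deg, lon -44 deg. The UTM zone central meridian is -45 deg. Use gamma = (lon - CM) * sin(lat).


gamma = (-44 - -45) * sin(16) = 1 * 0.275637 = 0.276 degrees

0.276 degrees


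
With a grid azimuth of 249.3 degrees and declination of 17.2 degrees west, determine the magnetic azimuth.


magnetic azimuth = grid azimuth - declination (east +ve)
mag_az = 249.3 - -17.2 = 266.5 degrees

266.5 degrees


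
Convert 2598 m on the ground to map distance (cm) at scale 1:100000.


map_cm = 2598 * 100 / 100000 = 2.598 cm ≈ 2.6 cm

2.6 cm


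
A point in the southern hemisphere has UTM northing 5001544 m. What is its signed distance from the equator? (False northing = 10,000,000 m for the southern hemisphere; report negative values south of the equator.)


For southern: actual = 5001544 - 10000000 = -4998456 m

-4998456 m


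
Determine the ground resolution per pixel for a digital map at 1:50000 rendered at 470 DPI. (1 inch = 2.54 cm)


pixel_cm = 2.54 / 470 ≈ 0.005404 cm
ground = pixel_cm * 50000 / 100 = 2.54 * 50000 / (470 * 100) = 127000 / 47000 ≈ 2.7 m

2.7 m


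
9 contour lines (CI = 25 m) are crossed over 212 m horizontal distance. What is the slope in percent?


elevation change = 9 * 25 = 225 m
slope = 225 / 212 * 100 = 106.1%

106.1%


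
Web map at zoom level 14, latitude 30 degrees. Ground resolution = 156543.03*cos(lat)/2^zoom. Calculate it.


res = 156543.03 * cos(30) / 2^14 = 156543.03 * 0.8660254 / 16384 = 8.27 m/pixel

8.27 m/pixel


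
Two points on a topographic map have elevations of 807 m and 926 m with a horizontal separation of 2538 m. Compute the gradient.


gradient = (926 - 807) / 2538 = 119 / 2538 = 0.0469

0.0469


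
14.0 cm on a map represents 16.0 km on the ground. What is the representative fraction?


ground = 16.0 km = 1600000 cm; RF denominator = ground / map = 1600000 / 14.0 ≈ 114286; RF = 1:114286

1:114286


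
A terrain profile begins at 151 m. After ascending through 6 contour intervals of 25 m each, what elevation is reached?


elevation = 151 + 6 * 25 = 301 m

301 m


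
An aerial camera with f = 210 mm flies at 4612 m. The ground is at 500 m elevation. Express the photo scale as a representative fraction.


scale = f / (H - h) = 210 mm / 4112 m = 210 / 4112000 = 1:19581

1:19581


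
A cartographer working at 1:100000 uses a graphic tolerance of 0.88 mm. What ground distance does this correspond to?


ground = 0.88 mm * 100000 / 1000 = 88.0 m

88.0 m


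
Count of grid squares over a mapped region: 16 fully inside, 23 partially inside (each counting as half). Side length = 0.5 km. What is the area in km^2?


effective squares = 16 + 23 * 0.5 = 27.5
area = 27.5 * 0.25 = 6.875 km^2

6.875 km^2


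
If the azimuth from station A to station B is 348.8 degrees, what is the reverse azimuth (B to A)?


back azimuth = (348.8 + 180) mod 360 = 168.8 degrees

168.8 degrees


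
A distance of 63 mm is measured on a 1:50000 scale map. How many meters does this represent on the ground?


ground = 63 mm * 50000 / 1000 = 3150.0 m

3150.0 m


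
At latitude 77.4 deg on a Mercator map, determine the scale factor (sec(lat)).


SF = 1 / cos(77.4) = 1 / 0.218143 = 4.584

4.584


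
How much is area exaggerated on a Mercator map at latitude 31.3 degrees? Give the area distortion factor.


area_distortion = 1/cos^2(31.3) = 1.37

1.37


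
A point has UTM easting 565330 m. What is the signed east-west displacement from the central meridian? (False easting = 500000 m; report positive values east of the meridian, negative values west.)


displacement = 565330 - 500000 = 65330 m

65330 m


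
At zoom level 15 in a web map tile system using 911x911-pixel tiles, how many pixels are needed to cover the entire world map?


tiles per axis = 2^15 = 32768
total tiles = 32768^2 = 1073741824
pixels per axis = 32768 * 911 = 29851648
total pixels = 29851648^2 = 891120888315904

891120888315904 pixels


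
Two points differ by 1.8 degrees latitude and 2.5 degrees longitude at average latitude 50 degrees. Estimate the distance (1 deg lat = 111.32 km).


dlat_km = 1.8 * 111.32 = 200.376
dlon_km = 2.5 * 111.32 * cos(50) ≈ 178.888
dist = sqrt(200.376^2 + 178.888^2) ≈ 268.6 km

268.6 km


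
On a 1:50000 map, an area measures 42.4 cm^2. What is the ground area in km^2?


ground_area = 42.4 * (50000/100)^2 = 10600000.0 m^2 = 10.6 km^2

10.6 km^2


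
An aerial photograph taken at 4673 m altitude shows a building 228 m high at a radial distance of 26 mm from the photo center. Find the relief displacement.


d = h * r / H = 228 * 26 / 4673 = 1.27 mm

1.27 mm


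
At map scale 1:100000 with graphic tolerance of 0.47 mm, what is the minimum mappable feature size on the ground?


ground = 0.47 mm * 100000 / 1000 = 47.0 m

47.0 m


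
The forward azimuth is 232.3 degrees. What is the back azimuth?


back azimuth = (232.3 + 180) mod 360 = 52.3 degrees

52.3 degrees


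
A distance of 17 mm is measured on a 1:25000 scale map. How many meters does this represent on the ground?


ground = 17 mm * 25000 / 1000 = 425.0 m

425.0 m


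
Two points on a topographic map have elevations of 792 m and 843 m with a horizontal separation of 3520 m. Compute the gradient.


gradient = (843 - 792) / 3520 = 51 / 3520 = 0.0145

0.0145


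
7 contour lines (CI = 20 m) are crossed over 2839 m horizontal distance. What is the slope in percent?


elevation change = 7 * 20 = 140 m
slope = 140 / 2839 * 100 = 4.9%

4.9%


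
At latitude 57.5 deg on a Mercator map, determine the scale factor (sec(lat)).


SF = 1 / cos(57.5) = 1 / 0.5373 = 1.861

1.861


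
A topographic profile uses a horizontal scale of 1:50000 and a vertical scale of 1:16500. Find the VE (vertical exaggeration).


VE = horizontal_scale / vertical_scale = 50000 / 16500 ≈ 3.0

3.0x


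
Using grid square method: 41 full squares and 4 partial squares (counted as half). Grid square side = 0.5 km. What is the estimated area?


effective squares = 41 + 4 * 0.5 = 43.0
area = 43.0 * 0.25 = 10.75 km^2

10.75 km^2


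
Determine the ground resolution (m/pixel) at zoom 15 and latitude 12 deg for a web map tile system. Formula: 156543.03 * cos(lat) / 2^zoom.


res = 156543.03 * cos(12) / 2^15 = 156543.03 * 0.9781476 / 32768 = 4.67 m/pixel

4.67 m/pixel


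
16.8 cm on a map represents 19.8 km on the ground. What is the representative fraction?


ground = 19.8 km = 1980000 cm; RF denominator = ground / map = 1980000 / 16.8 ≈ 117857; RF = 1:117857

1:117857


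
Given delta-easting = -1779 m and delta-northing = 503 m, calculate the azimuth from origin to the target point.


az = atan2(-1779, 503) = -74.2 deg
adjusted to 0-360: 285.8 degrees

285.8 degrees


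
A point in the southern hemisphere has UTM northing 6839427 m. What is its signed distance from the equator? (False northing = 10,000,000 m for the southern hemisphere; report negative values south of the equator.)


For southern: actual = 6839427 - 10000000 = -3160573 m

-3160573 m


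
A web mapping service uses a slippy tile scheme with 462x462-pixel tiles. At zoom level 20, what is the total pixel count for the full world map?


tiles per axis = 2^20 = 1048576
total tiles = 1048576^2 = 1099511627776
pixels per axis = 1048576 * 462 = 484442112
total pixels = 484442112^2 = 234684159879020544

234684159879020544 pixels


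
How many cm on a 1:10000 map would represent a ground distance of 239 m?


map_cm = 239 * 100 / 10000 = 2.39 cm

2.39 cm


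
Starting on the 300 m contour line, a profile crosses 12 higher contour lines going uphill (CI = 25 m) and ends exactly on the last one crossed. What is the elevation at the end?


elevation = 300 + 12 * 25 = 600 m

600 m


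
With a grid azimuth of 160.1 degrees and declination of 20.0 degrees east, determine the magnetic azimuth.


magnetic azimuth = grid azimuth - declination (east +ve)
mag_az = 160.1 - 20.0 = 140.1 degrees

140.1 degrees


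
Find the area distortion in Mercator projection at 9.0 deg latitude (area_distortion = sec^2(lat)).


area_distortion = 1/cos^2(9.0) = 1.025

1.025


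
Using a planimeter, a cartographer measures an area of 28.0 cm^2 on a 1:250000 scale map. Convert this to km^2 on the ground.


ground_area = 28.0 * (250000/100)^2 = 175000000.0 m^2 = 175.0 km^2

175.0 km^2


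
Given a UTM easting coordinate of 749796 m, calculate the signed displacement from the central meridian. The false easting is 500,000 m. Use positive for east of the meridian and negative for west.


displacement = 749796 - 500000 = 249796 m

249796 m


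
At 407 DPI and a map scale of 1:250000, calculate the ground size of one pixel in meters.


pixel_cm = 2.54 / 407 ≈ 0.006241 cm
ground = pixel_cm * 250000 / 100 = 2.54 * 250000 / (407 * 100) = 635000 / 40700 ≈ 15.6 m

15.6 m


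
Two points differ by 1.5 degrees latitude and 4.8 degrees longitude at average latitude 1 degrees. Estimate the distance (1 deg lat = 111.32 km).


dlat_km = 1.5 * 111.32 = 166.98
dlon_km = 4.8 * 111.32 * cos(1) ≈ 534.255
dist = sqrt(166.98^2 + 534.255^2) ≈ 559.7 km

559.7 km


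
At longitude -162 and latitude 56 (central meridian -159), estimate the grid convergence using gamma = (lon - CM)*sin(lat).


gamma = (-162 - -159) * sin(56) = -3 * 0.829038 = -2.487 degrees

-2.487 degrees


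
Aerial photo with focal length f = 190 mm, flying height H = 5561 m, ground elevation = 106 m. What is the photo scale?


scale = f / (H - h) = 190 mm / 5455 m = 190 / 5455000 = 1:28711

1:28711


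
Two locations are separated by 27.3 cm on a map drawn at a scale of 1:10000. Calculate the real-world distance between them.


ground = 27.3 cm * 10000 / 100 = 2730.0 m = 2.73 km

2.73 km


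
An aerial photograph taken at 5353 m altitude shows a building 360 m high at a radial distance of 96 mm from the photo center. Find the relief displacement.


d = h * r / H = 360 * 96 / 5353 = 6.46 mm

6.46 mm


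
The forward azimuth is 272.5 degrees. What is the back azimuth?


back azimuth = (272.5 + 180) mod 360 = 92.5 degrees

92.5 degrees


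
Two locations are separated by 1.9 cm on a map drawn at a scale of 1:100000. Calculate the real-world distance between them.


ground = 1.9 cm * 100000 / 100 = 1900.0 m = 1.9 km

1.9 km


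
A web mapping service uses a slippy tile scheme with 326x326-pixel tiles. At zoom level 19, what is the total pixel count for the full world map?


tiles per axis = 2^19 = 524288
total tiles = 524288^2 = 274877906944
pixels per axis = 524288 * 326 = 170917888
total pixels = 170917888^2 = 29212924438380544

29212924438380544 pixels


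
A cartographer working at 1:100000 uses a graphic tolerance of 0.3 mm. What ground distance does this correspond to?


ground = 0.3 mm * 100000 / 1000 = 30.0 m

30.0 m


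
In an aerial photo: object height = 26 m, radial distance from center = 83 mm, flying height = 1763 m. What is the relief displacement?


d = h * r / H = 26 * 83 / 1763 = 1.22 mm

1.22 mm


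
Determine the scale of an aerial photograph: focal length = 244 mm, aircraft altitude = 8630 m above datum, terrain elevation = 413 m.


scale = f / (H - h) = 244 mm / 8217 m = 244 / 8217000 = 1:33676

1:33676


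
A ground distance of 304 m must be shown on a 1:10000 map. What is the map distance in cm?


map_cm = 304 * 100 / 10000 = 3.04 cm

3.04 cm


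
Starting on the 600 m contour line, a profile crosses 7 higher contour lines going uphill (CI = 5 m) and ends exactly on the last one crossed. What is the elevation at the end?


elevation = 600 + 7 * 5 = 635 m

635 m
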